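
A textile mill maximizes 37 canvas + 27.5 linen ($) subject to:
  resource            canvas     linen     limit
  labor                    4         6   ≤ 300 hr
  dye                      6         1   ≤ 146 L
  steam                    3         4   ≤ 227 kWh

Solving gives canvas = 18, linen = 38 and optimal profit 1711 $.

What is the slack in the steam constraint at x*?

steam used = 3·18 + 4·38 = 206; slack = 227 − 206 = 21.

21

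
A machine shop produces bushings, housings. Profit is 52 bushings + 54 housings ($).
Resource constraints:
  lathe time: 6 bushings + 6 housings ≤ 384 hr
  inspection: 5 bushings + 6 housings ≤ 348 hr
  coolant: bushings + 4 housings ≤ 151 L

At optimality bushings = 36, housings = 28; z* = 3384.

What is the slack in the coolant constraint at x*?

3

coolant used = 1·36 + 4·28 = 148; slack = 151 − 148 = 3.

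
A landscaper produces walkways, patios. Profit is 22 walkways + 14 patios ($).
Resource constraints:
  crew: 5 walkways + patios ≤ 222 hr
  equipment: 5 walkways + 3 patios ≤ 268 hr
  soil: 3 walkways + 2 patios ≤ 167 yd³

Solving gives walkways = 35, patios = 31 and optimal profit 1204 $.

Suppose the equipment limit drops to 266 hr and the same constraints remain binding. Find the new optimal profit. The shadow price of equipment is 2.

Δb = -2, so new z* = 1204 + (2)·(-2) = 1204 − 4 = 1200.

1200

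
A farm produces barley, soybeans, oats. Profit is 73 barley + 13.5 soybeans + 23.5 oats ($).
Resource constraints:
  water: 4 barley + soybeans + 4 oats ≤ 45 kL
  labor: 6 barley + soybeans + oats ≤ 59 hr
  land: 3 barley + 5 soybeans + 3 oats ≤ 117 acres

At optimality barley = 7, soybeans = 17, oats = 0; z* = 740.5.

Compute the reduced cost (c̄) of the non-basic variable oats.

Binding: water and labor. Non-binding: land (11 unused).
By complementary slackness, y = 0 for the non-binding constraint.
The binding rows give the dual system: 4·y_water + 6·y_labor = 73 and 1·y_water + 1·y_labor = 13.5.
Solving: y_water = 4, y_labor = 9.5.
Reduced cost of oats: c₃ − yᵀa₃ = 23.5 − (4·4 + 9.5·1) = 23.5 − 25.5 = -2.

-2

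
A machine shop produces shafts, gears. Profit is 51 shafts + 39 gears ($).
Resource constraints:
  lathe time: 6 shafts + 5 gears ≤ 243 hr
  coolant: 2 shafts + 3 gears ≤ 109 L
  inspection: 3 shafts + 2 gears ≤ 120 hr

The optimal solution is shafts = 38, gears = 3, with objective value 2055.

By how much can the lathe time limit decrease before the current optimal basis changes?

3

Binding constraints: lathe time, inspection. The basis is B = [[6,5],[3,2]] with det -3.
Per unit decrease in lathe time, x* moves by d = (0.6667, -1).
The basis stays optimal until gears reaches 0; allowable decrease = 3 hr.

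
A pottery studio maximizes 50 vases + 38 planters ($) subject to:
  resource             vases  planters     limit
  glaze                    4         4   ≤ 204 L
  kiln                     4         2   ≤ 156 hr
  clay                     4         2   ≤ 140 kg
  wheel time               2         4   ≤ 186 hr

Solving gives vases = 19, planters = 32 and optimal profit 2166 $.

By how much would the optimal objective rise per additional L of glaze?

6.5

Check each constraint at x*: glaze 204/204 (tight); kiln 140/156 (slack 16); clay 140/140 (tight); wheel time 166/186 (slack 20).
By complementary slackness, y = 0 for the non-binding constraints.
From A_Bᵀ y = c: 4·y_glaze + 4·y_clay = 50; 4·y_glaze + 2·y_clay = 38.
Solving: y_glaze = 6.5, y_clay = 6.
Shadow price of glaze = 6.5.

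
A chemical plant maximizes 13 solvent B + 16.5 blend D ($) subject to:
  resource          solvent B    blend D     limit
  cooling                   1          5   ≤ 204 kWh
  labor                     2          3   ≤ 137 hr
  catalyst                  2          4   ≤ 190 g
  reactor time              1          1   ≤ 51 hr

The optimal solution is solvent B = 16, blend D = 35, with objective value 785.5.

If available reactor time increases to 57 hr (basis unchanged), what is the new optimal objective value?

Check each constraint at x*: cooling 191/204 (slack 13); labor 137/137 (tight); catalyst 172/190 (slack 18); reactor time 51/51 (tight).
Since cooling, catalyst are not tight, their duals are 0.
Dual feasibility on the basic columns requires 2·y_labor + 1·y_reactor time = 13, 3·y_labor + 1·y_reactor time = 16.5.
Solving: y_labor = 3.5, y_reactor time = 6.
Δz = y_reactor time·Δb = 6 × (6) = 36, so new z* = 785.5 + 36 = 821.5.

821.5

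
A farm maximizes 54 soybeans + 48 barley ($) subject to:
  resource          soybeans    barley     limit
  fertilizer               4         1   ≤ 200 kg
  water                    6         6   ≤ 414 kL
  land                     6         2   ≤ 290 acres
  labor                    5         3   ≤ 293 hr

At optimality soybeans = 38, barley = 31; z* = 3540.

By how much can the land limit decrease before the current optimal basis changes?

152

Binding constraints: water, land. The basis is B = [[6,6],[6,2]] with det -24.
Per unit decrease in land, x* moves by d = (-0.25, 0.25).
The basis stays optimal until soybeans reaches 0; allowable decrease = 152 acres.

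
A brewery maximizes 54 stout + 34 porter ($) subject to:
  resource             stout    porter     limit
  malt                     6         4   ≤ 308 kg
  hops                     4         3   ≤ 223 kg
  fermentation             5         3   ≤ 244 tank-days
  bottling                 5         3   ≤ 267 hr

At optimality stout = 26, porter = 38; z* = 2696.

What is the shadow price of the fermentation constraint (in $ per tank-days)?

6

Check each constraint at x*: malt 308/308 (tight); hops 218/223 (slack 5); fermentation 244/244 (tight); bottling 244/267 (slack 23).
By complementary slackness, y = 0 for the non-binding constraints.
The binding rows give the dual system: 6·y_malt + 5·y_fermentation = 54 and 4·y_malt + 3·y_fermentation = 34.
This yields shadow prices y_malt = 4, y_fermentation = 6.
Shadow price of fermentation = 6.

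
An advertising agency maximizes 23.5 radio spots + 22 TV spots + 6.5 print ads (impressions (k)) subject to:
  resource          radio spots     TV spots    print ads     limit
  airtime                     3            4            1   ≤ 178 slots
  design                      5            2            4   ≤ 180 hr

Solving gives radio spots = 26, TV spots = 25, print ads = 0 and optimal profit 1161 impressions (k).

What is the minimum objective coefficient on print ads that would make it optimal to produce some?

At the optimum: airtime uses 178 of 178 (binding); design uses 180 of 180 (binding).
The binding rows give the dual system: 3·y_airtime + 5·y_design = 23.5 and 4·y_airtime + 2·y_design = 22.
→ y_airtime = 4.5 and y_design = 2.
print ads enters the basis when its profit ≥ yᵀa₃ = 4.5·1 + 2·4 = 12.5.

12.5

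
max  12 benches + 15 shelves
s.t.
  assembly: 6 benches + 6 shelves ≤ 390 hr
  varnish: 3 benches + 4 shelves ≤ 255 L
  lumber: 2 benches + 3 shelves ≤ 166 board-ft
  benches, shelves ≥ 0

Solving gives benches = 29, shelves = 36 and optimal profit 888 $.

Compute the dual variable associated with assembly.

1

Binding: assembly and lumber. Non-binding: varnish (24 unused).
By complementary slackness, y = 0 for the non-binding constraint.
From A_Bᵀ y = c: 6·y_assembly + 2·y_lumber = 12; 6·y_assembly + 3·y_lumber = 15.
Solving: y_assembly = 1, y_lumber = 3.
Shadow price of assembly = 1.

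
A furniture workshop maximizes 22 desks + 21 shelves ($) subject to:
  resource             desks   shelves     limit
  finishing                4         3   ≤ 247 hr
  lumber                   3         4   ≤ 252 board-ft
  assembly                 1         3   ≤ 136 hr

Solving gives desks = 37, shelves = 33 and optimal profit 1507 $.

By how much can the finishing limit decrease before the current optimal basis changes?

111

Binding constraints: finishing, assembly. The basis is B = [[4,3],[1,3]] with det 9.
Per unit decrease in finishing, x* moves by d = (-0.3333, 0.1111).
The basis stays optimal until desks reaches 0; allowable decrease = 111 hr.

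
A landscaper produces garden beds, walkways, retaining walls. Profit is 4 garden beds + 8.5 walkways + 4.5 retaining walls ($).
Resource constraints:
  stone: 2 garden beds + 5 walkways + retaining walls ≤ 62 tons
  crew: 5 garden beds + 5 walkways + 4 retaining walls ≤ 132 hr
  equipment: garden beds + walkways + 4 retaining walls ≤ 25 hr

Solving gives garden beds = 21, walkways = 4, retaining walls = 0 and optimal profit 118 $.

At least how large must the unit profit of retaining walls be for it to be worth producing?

Check each constraint at x*: stone 62/62 (tight); crew 125/132 (slack 7); equipment 25/25 (tight).
Since crew is not tight, its dual is 0.
From A_Bᵀ y = c: 2·y_stone + 1·y_equipment = 4; 5·y_stone + 1·y_equipment = 8.5.
Solving: y_stone = 1.5, y_equipment = 1.
retaining walls enters the basis when its profit ≥ yᵀa₃ = 1.5·1 + 1·4 = 5.5.

5.5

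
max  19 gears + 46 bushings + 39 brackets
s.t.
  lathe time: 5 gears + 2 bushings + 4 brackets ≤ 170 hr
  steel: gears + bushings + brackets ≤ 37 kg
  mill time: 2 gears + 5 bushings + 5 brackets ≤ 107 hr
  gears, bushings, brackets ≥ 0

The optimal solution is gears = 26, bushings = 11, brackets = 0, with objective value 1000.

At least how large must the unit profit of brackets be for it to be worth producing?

Check each constraint at x*: lathe time 152/170 (slack 18); steel 37/37 (tight); mill time 107/107 (tight).
By complementary slackness, y = 0 for the non-binding constraint.
The binding rows give the dual system: 1·y_steel + 2·y_mill time = 19 and 1·y_steel + 5·y_mill time = 46.
→ y_steel = 1 and y_mill time = 9.
brackets enters the basis when its profit ≥ yᵀa₃ = 1·1 + 9·5 = 46.

46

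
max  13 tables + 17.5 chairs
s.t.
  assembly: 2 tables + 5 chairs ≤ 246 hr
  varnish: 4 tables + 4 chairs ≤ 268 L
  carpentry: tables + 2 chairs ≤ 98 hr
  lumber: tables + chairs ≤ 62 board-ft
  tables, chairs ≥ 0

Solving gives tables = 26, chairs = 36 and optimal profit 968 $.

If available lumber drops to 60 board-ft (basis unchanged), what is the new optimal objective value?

At the optimum: assembly uses 232 of 246 (slack = 14); varnish uses 248 of 268 (slack = 20); carpentry uses 98 of 98 (binding); lumber uses 62 of 62 (binding).
By complementary slackness, y = 0 for the non-binding constraints.
Dual feasibility on the basic columns requires 1·y_carpentry + 1·y_lumber = 13, 2·y_carpentry + 1·y_lumber = 17.5.
→ y_carpentry = 4.5 and y_lumber = 8.5.
Δz = y_lumber·Δb = 8.5 × (-2) = -17, so new z* = 968 − 17 = 951.

951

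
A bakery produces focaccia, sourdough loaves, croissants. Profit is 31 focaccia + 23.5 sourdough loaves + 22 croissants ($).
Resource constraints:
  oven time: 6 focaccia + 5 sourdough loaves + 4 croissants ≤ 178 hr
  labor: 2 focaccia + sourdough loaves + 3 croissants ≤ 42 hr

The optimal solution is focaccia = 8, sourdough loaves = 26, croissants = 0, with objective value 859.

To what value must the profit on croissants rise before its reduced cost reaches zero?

Check each constraint at x*: oven time 178/178 (tight); labor 42/42 (tight).
Dual feasibility on the basic columns requires 6·y_oven time + 2·y_labor = 31, 5·y_oven time + 1·y_labor = 23.5.
→ y_oven time = 4 and y_labor = 3.5.
croissants enters the basis when its profit ≥ yᵀa₃ = 4·4 + 3.5·3 = 26.5.

26.5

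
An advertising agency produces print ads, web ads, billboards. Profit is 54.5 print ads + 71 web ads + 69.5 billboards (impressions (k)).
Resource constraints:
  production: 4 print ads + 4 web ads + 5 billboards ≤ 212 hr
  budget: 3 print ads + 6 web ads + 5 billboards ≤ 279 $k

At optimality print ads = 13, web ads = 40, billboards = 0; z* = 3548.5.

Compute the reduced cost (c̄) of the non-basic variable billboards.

Both production and budget are binding at x*.
From A_Bᵀ y = c: 4·y_production + 3·y_budget = 54.5; 4·y_production + 6·y_budget = 71.
This yields shadow prices y_production = 9.5, y_budget = 5.5.
Reduced cost of billboards: c₃ − yᵀa₃ = 69.5 − (9.5·5 + 5.5·5) = 69.5 − 75 = -5.5.

-5.5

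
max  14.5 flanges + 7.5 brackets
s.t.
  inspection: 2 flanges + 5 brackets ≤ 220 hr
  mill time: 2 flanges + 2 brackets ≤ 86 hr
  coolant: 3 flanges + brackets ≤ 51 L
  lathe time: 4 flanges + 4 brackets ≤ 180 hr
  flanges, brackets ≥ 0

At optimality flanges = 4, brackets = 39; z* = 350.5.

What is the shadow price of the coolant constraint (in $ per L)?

At the optimum: inspection uses 203 of 220 (slack = 17); mill time uses 86 of 86 (binding); coolant uses 51 of 51 (binding); lathe time uses 172 of 180 (slack = 8).
Slack constraints have shadow price 0 (complementary slackness).
From A_Bᵀ y = c: 2·y_mill time + 3·y_coolant = 14.5; 2·y_mill time + 1·y_coolant = 7.5.
Solving: y_mill time = 2, y_coolant = 3.5.
Shadow price of coolant = 3.5.

3.5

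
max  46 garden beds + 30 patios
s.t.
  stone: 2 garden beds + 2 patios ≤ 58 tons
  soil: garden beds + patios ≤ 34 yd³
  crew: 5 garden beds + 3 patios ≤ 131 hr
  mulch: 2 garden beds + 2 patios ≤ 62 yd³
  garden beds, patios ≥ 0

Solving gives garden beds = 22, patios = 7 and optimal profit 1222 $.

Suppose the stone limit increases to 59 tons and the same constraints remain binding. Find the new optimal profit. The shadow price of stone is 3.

1225

Δb = 1, so new z* = 1222 + (3)·(1) = 1222 + 3 = 1225.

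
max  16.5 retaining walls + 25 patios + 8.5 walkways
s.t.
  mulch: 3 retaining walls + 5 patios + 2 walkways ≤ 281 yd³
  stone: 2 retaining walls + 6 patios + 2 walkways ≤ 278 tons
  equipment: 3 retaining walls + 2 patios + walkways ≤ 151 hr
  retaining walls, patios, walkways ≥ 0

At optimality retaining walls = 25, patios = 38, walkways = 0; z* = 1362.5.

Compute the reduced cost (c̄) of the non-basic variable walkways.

Binding: stone and equipment. Non-binding: mulch (16 unused).
Slack constraints have shadow price 0 (complementary slackness).
Dual feasibility on the basic columns requires 2·y_stone + 3·y_equipment = 16.5, 6·y_stone + 2·y_equipment = 25.
→ y_stone = 3 and y_equipment = 3.5.
Reduced cost of walkways: c₃ − yᵀa₃ = 8.5 − (3·2 + 3.5·1) = 8.5 − 9.5 = -1.

-1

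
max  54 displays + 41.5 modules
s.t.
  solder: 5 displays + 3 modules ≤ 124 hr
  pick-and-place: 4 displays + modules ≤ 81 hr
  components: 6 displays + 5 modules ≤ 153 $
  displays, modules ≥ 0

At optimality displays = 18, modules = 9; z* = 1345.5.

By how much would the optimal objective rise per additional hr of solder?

0

At the optimum: solder uses 117 of 124 (slack = 7); pick-and-place uses 81 of 81 (binding); components uses 153 of 153 (binding).
By complementary slackness, y = 0 for the non-binding constraint.
From A_Bᵀ y = c: 4·y_pick-and-place + 6·y_components = 54; 1·y_pick-and-place + 5·y_components = 41.5.
This yields shadow prices y_pick-and-place = 1.5, y_components = 8.
Shadow price of solder = 0.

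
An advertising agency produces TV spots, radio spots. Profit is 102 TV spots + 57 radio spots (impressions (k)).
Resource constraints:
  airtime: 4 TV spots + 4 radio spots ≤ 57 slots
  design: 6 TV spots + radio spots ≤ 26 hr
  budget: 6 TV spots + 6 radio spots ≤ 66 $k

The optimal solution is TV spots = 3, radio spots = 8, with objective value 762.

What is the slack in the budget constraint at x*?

budget used = 6·3 + 6·8 = 66; slack = 66 − 66 = 0.

0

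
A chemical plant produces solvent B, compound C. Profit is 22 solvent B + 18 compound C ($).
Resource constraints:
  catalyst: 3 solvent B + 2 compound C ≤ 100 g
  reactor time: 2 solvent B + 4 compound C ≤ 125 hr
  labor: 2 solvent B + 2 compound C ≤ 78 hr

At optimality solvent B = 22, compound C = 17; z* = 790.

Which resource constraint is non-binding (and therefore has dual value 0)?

reactor time

catalyst: 100/100 (binding)
reactor time: 112/125 (slack 13)
labor: 78/78 (binding)
By complementary slackness, a constraint with positive slack has shadow price 0 → reactor time.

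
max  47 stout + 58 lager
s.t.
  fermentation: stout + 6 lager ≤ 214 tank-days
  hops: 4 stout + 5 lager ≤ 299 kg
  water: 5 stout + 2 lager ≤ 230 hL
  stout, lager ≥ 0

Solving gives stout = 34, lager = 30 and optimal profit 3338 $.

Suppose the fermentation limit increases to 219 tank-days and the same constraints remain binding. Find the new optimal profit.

Binding: fermentation and water. Non-binding: hops (13 unused).
By complementary slackness, y = 0 for the non-binding constraint.
Dual feasibility on the basic columns requires 1·y_fermentation + 5·y_water = 47, 6·y_fermentation + 2·y_water = 58.
Solving: y_fermentation = 7, y_water = 8.
Δz = y_fermentation·Δb = 7 × (5) = 35, so new z* = 3338 + 35 = 3373.

3373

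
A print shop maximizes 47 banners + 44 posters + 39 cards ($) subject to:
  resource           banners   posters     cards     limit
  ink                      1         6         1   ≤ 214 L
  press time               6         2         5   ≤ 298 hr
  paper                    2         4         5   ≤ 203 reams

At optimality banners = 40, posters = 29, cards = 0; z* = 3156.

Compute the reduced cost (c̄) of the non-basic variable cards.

-1

At the optimum: ink uses 214 of 214 (binding); press time uses 298 of 298 (binding); paper uses 196 of 203 (slack = 7).
By complementary slackness, y = 0 for the non-binding constraint.
The binding rows give the dual system: 1·y_ink + 6·y_press time = 47 and 6·y_ink + 2·y_press time = 44.
→ y_ink = 5 and y_press time = 7.
Reduced cost of cards: c₃ − yᵀa₃ = 39 − (5·1 + 7·5) = 39 − 40 = -1.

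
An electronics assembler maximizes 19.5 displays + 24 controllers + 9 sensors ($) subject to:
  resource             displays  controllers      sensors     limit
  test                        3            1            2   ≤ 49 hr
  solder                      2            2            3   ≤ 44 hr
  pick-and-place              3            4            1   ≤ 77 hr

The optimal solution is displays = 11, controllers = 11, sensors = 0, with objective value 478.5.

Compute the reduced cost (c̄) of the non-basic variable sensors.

Binding: solder and pick-and-place. Non-binding: test (5 unused).
Since test is not tight, its dual is 0.
Dual feasibility on the basic columns requires 2·y_solder + 3·y_pick-and-place = 19.5, 2·y_solder + 4·y_pick-and-place = 24.
→ y_solder = 3 and y_pick-and-place = 4.5.
Reduced cost of sensors: c₃ − yᵀa₃ = 9 − (3·3 + 4.5·1) = 9 − 13.5 = -4.5.

-4.5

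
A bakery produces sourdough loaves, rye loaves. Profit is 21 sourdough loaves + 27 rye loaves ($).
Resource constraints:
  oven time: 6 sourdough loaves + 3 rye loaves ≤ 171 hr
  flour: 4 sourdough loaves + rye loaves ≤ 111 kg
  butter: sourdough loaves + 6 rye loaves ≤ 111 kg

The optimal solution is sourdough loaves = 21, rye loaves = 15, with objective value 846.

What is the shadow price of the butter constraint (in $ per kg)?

At the optimum: oven time uses 171 of 171 (binding); flour uses 99 of 111 (slack = 12); butter uses 111 of 111 (binding).
Since flour is not tight, its dual is 0.
The binding rows give the dual system: 6·y_oven time + 1·y_butter = 21 and 3·y_oven time + 6·y_butter = 27.
This yields shadow prices y_oven time = 3, y_butter = 3.
Shadow price of butter = 3.

3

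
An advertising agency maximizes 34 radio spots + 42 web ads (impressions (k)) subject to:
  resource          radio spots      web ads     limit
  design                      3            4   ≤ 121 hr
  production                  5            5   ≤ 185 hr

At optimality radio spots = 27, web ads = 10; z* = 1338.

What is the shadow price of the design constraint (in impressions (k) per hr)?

Check each constraint at x*: design 121/121 (tight); production 185/185 (tight).
From A_Bᵀ y = c: 3·y_design + 5·y_production = 34; 4·y_design + 5·y_production = 42.
→ y_design = 8 and y_production = 2.
Shadow price of design = 8.

8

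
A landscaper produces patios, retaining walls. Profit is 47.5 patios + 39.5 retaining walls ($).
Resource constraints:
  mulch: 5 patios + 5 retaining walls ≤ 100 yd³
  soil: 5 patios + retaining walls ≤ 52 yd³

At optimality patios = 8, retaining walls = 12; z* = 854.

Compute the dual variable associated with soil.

Both mulch and soil are binding at x*.
From A_Bᵀ y = c: 5·y_mulch + 5·y_soil = 47.5; 5·y_mulch + 1·y_soil = 39.5.
This yields shadow prices y_mulch = 7.5, y_soil = 2.
Shadow price of soil = 2.

2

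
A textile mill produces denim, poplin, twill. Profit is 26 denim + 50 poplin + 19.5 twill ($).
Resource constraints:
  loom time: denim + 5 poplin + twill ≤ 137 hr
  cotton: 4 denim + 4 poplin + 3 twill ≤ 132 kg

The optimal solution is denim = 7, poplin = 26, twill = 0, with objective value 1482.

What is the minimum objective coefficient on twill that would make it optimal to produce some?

21

At the optimum: loom time uses 137 of 137 (binding); cotton uses 132 of 132 (binding).
Dual feasibility on the basic columns requires 1·y_loom time + 4·y_cotton = 26, 5·y_loom time + 4·y_cotton = 50.
Solving: y_loom time = 6, y_cotton = 5.
twill enters the basis when its profit ≥ yᵀa₃ = 6·1 + 5·3 = 21.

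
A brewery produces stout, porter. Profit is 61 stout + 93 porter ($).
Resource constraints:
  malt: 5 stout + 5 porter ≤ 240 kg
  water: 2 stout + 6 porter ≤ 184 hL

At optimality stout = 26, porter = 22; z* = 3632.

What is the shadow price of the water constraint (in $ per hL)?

At the optimum: malt uses 240 of 240 (binding); water uses 184 of 184 (binding).
Dual feasibility on the basic columns requires 5·y_malt + 2·y_water = 61, 5·y_malt + 6·y_water = 93.
This yields shadow prices y_malt = 9, y_water = 8.
Shadow price of water = 8.

8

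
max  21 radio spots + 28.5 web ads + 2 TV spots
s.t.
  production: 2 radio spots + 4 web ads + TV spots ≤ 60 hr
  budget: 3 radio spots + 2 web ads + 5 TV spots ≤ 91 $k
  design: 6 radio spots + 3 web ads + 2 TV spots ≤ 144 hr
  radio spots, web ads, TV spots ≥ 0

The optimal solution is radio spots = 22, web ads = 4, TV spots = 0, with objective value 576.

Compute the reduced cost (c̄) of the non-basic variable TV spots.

At the optimum: production uses 60 of 60 (binding); budget uses 74 of 91 (slack = 17); design uses 144 of 144 (binding).
Slack constraints have shadow price 0 (complementary slackness).
Dual feasibility on the basic columns requires 2·y_production + 6·y_design = 21, 4·y_production + 3·y_design = 28.5.
This yields shadow prices y_production = 6, y_design = 1.5.
Reduced cost of TV spots: c₃ − yᵀa₃ = 2 − (6·1 + 1.5·2) = 2 − 9 = -7.

-7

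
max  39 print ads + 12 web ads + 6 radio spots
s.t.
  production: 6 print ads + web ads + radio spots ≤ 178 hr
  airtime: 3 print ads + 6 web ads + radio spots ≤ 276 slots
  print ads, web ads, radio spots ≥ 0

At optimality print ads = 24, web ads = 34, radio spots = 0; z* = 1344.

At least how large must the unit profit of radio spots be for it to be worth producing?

7

Check each constraint at x*: production 178/178 (tight); airtime 276/276 (tight).
Dual feasibility on the basic columns requires 6·y_production + 3·y_airtime = 39, 1·y_production + 6·y_airtime = 12.
Solving: y_production = 6, y_airtime = 1.
radio spots enters the basis when its profit ≥ yᵀa₃ = 6·1 + 1·1 = 7.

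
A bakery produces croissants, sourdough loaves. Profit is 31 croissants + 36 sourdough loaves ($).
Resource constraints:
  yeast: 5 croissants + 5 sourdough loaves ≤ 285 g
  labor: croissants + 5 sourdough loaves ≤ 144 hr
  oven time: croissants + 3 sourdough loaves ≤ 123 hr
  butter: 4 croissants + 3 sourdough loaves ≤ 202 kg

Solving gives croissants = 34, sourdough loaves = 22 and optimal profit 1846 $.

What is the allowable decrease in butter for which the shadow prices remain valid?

Binding constraints: labor, butter. The basis is B = [[1,5],[4,3]] with det -17.
Per unit decrease in butter, x* moves by d = (-0.2941, 0.0588).
The basis stays optimal until croissants reaches 0; allowable decrease = 115.6 kg.

115.6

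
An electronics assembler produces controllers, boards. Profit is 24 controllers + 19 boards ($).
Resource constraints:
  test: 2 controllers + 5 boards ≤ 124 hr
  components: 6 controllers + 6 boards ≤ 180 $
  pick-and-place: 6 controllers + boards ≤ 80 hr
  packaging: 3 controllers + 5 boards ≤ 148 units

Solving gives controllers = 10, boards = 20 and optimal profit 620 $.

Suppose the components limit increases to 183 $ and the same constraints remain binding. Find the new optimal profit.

Binding: components and pick-and-place. Non-binding: test (4 unused), packaging (18 unused).
Since test, packaging are not tight, their duals are 0.
Dual feasibility on the basic columns requires 6·y_components + 6·y_pick-and-place = 24, 6·y_components + 1·y_pick-and-place = 19.
→ y_components = 3 and y_pick-and-place = 1.
Δz = y_components·Δb = 3 × (3) = 9, so new z* = 620 + 9 = 629.

629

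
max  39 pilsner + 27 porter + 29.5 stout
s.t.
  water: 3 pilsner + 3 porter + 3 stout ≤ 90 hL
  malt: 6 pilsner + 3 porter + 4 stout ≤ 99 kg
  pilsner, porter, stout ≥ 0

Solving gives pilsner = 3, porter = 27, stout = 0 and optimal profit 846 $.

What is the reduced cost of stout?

Check each constraint at x*: water 90/90 (tight); malt 99/99 (tight).
The binding rows give the dual system: 3·y_water + 6·y_malt = 39 and 3·y_water + 3·y_malt = 27.
→ y_water = 5 and y_malt = 4.
Reduced cost of stout: c₃ − yᵀa₃ = 29.5 − (5·3 + 4·4) = 29.5 − 31 = -1.5.

-1.5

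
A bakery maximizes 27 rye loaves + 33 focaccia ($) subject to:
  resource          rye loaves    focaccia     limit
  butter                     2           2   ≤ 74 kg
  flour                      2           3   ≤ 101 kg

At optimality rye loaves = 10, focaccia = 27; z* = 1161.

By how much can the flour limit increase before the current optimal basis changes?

Binding constraints: butter, flour. The basis is B = [[2,2],[2,3]] with det 2.
Per unit increase in flour, x* moves by d = (-1, 1).
The basis stays optimal until rye loaves reaches 0; allowable increase = 10 kg.

10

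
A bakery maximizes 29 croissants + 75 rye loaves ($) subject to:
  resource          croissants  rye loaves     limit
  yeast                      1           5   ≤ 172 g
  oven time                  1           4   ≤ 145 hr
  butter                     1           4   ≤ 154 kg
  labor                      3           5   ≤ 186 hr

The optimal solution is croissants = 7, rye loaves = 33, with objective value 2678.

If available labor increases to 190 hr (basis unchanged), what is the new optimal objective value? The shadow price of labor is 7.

Δb = 4, so new z* = 2678 + (7)·(4) = 2678 + 28 = 2706.

2706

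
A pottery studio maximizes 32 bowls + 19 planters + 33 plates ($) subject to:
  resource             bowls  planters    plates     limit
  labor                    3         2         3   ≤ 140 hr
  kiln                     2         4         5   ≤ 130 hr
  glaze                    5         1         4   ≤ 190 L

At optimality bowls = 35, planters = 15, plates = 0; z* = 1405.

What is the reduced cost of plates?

-4.5

Binding: kiln and glaze. Non-binding: labor (5 unused).
Since labor is not tight, its dual is 0.
The binding rows give the dual system: 2·y_kiln + 5·y_glaze = 32 and 4·y_kiln + 1·y_glaze = 19.
→ y_kiln = 3.5 and y_glaze = 5.
Reduced cost of plates: c₃ − yᵀa₃ = 33 − (3.5·5 + 5·4) = 33 − 37.5 = -4.5.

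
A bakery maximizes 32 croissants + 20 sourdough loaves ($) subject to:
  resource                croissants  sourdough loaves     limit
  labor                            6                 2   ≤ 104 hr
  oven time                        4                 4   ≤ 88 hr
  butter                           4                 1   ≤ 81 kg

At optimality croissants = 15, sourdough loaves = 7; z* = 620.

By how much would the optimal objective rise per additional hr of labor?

3

Binding: labor and oven time. Non-binding: butter (14 unused).
Since butter is not tight, its dual is 0.
The binding rows give the dual system: 6·y_labor + 4·y_oven time = 32 and 2·y_labor + 4·y_oven time = 20.
Solving: y_labor = 3, y_oven time = 3.5.
Shadow price of labor = 3.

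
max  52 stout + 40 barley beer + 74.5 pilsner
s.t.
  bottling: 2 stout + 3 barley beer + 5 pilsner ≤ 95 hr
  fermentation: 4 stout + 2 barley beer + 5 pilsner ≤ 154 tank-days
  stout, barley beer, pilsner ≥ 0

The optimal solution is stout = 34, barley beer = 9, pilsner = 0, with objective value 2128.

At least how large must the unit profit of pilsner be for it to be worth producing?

82.5

Both bottling and fermentation are binding at x*.
Dual feasibility on the basic columns requires 2·y_bottling + 4·y_fermentation = 52, 3·y_bottling + 2·y_fermentation = 40.
Solving: y_bottling = 7, y_fermentation = 9.5.
pilsner enters the basis when its profit ≥ yᵀa₃ = 7·5 + 9.5·5 = 82.5.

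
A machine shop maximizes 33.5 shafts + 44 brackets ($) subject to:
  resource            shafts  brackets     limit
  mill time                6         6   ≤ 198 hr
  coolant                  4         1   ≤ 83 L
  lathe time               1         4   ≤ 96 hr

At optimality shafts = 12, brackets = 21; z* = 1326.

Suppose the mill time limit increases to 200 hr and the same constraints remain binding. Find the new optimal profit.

1336

Binding: mill time and lathe time. Non-binding: coolant (14 unused).
By complementary slackness, y = 0 for the non-binding constraint.
Dual feasibility on the basic columns requires 6·y_mill time + 1·y_lathe time = 33.5, 6·y_mill time + 4·y_lathe time = 44.
Solving: y_mill time = 5, y_lathe time = 3.5.
Δz = y_mill time·Δb = 5 × (2) = 10, so new z* = 1326 + 10 = 1336.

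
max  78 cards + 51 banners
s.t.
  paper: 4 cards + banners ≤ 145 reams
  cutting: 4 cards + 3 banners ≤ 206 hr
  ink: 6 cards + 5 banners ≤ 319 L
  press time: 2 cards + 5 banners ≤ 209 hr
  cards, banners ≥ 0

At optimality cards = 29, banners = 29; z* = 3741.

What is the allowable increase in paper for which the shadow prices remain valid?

Binding constraints: paper, ink. The basis is B = [[4,1],[6,5]] with det 14.
Per unit increase in paper, x* moves by d = (0.3571, -0.4286).
The basis stays optimal until cutting becomes binding; allowable increase = 21 reams.

21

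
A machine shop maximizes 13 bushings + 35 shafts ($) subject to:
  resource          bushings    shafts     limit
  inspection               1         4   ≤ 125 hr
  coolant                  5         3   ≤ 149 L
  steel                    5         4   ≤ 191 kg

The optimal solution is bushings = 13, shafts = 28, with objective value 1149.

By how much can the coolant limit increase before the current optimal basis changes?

Binding constraints: inspection, coolant. The basis is B = [[1,4],[5,3]] with det -17.
Per unit increase in coolant, x* moves by d = (0.2353, -0.0588).
The basis stays optimal until steel becomes binding; allowable increase = 14.875 L.

14.875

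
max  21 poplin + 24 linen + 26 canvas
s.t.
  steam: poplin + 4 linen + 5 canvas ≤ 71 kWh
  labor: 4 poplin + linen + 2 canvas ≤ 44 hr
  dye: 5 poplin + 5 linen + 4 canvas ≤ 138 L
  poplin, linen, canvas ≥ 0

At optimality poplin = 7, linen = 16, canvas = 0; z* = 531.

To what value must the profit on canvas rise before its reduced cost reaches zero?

33

At the optimum: steam uses 71 of 71 (binding); labor uses 44 of 44 (binding); dye uses 115 of 138 (slack = 23).
By complementary slackness, y = 0 for the non-binding constraint.
Dual feasibility on the basic columns requires 1·y_steam + 4·y_labor = 21, 4·y_steam + 1·y_labor = 24.
→ y_steam = 5 and y_labor = 4.
canvas enters the basis when its profit ≥ yᵀa₃ = 5·5 + 4·2 = 33.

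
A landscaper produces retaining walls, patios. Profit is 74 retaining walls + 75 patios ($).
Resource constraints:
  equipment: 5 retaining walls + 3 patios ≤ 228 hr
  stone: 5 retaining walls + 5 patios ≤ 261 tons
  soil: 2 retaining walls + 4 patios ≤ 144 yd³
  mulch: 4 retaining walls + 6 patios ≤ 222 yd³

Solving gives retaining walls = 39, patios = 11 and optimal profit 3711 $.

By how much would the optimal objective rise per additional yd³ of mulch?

At the optimum: equipment uses 228 of 228 (binding); stone uses 250 of 261 (slack = 11); soil uses 122 of 144 (slack = 22); mulch uses 222 of 222 (binding).
Since stone, soil are not tight, their duals are 0.
From A_Bᵀ y = c: 5·y_equipment + 4·y_mulch = 74; 3·y_equipment + 6·y_mulch = 75.
→ y_equipment = 8 and y_mulch = 8.5.
Shadow price of mulch = 8.5.

8.5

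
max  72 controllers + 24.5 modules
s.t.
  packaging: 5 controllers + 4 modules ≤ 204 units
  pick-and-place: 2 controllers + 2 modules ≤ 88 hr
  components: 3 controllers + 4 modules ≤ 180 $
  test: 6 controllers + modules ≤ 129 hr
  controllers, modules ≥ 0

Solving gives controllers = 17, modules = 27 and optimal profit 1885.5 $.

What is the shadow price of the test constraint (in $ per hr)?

9.5

Check each constraint at x*: packaging 193/204 (slack 11); pick-and-place 88/88 (tight); components 159/180 (slack 21); test 129/129 (tight).
By complementary slackness, y = 0 for the non-binding constraints.
The binding rows give the dual system: 2·y_pick-and-place + 6·y_test = 72 and 2·y_pick-and-place + 1·y_test = 24.5.
This yields shadow prices y_pick-and-place = 7.5, y_test = 9.5.
Shadow price of test = 9.5.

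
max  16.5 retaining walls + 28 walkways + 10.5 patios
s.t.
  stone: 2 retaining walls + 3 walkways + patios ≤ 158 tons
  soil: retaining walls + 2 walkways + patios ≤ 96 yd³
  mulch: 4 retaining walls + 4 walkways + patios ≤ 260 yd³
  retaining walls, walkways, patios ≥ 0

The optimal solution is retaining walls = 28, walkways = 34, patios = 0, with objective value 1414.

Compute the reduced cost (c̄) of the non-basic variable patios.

At the optimum: stone uses 158 of 158 (binding); soil uses 96 of 96 (binding); mulch uses 248 of 260 (slack = 12).
Slack constraints have shadow price 0 (complementary slackness).
Dual feasibility on the basic columns requires 2·y_stone + 1·y_soil = 16.5, 3·y_stone + 2·y_soil = 28.
This yields shadow prices y_stone = 5, y_soil = 6.5.
Reduced cost of patios: c₃ − yᵀa₃ = 10.5 − (5·1 + 6.5·1) = 10.5 − 11.5 = -1.

-1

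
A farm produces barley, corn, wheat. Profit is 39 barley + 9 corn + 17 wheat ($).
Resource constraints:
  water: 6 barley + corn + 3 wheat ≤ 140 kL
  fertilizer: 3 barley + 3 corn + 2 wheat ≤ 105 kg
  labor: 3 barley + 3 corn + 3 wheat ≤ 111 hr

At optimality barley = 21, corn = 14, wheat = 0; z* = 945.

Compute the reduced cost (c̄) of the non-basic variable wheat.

-3

At the optimum: water uses 140 of 140 (binding); fertilizer uses 105 of 105 (binding); labor uses 105 of 111 (slack = 6).
By complementary slackness, y = 0 for the non-binding constraint.
Dual feasibility on the basic columns requires 6·y_water + 3·y_fertilizer = 39, 1·y_water + 3·y_fertilizer = 9.
This yields shadow prices y_water = 6, y_fertilizer = 1.
Reduced cost of wheat: c₃ − yᵀa₃ = 17 − (6·3 + 1·2) = 17 − 20 = -3.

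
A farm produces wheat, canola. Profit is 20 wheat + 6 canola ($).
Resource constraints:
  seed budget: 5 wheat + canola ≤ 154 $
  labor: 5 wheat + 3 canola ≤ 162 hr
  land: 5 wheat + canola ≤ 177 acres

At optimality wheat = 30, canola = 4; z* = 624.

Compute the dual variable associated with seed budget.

Binding: seed budget and labor. Non-binding: land (23 unused).
By complementary slackness, y = 0 for the non-binding constraint.
The binding rows give the dual system: 5·y_seed budget + 5·y_labor = 20 and 1·y_seed budget + 3·y_labor = 6.
This yields shadow prices y_seed budget = 3, y_labor = 1.
Shadow price of seed budget = 3.

3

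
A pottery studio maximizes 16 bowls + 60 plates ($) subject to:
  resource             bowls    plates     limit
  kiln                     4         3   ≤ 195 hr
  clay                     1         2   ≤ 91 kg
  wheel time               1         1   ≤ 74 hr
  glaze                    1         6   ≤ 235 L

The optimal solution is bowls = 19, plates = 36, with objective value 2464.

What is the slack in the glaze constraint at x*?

0

glaze used = 1·19 + 6·36 = 235; slack = 235 − 235 = 0.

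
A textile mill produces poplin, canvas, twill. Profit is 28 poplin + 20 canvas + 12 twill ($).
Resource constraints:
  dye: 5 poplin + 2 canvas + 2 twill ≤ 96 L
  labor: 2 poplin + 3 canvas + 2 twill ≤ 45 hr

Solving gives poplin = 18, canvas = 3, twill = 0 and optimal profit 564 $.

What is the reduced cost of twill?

-4

At the optimum: dye uses 96 of 96 (binding); labor uses 45 of 45 (binding).
Dual feasibility on the basic columns requires 5·y_dye + 2·y_labor = 28, 2·y_dye + 3·y_labor = 20.
→ y_dye = 4 and y_labor = 4.
Reduced cost of twill: c₃ − yᵀa₃ = 12 − (4·2 + 4·2) = 12 − 16 = -4.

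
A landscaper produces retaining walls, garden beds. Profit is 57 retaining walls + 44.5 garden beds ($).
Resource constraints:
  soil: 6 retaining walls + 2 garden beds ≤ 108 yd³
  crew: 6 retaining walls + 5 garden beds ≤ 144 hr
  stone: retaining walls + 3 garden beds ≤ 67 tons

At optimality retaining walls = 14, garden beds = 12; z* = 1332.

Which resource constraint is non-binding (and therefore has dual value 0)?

stone

soil: 108/108 (binding)
crew: 144/144 (binding)
stone: 50/67 (slack 17)
By complementary slackness, a constraint with positive slack has shadow price 0 → stone.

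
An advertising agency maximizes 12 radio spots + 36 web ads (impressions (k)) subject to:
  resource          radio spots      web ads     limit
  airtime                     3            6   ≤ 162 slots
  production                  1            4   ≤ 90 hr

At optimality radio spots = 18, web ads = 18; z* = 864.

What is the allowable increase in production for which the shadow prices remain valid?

18

Binding constraints: airtime, production. The basis is B = [[3,6],[1,4]] with det 6.
Per unit increase in production, x* moves by d = (-1, 0.5).
The basis stays optimal until radio spots reaches 0; allowable increase = 18 hr.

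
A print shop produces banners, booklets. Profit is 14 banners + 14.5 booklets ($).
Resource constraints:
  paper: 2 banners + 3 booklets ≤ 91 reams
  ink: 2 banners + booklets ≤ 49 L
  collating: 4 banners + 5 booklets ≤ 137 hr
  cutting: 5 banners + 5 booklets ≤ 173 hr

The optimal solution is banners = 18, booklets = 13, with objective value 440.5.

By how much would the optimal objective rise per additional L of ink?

Check each constraint at x*: paper 75/91 (slack 16); ink 49/49 (tight); collating 137/137 (tight); cutting 155/173 (slack 18).
Since paper, cutting are not tight, their duals are 0.
The binding rows give the dual system: 2·y_ink + 4·y_collating = 14 and 1·y_ink + 5·y_collating = 14.5.
This yields shadow prices y_ink = 2, y_collating = 2.5.
Shadow price of ink = 2.

2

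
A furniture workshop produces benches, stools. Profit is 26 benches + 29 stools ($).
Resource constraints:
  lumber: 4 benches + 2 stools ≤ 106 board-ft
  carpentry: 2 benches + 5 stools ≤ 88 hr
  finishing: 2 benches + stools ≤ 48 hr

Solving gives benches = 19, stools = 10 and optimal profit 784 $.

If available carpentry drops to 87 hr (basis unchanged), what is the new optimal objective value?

780

Binding: carpentry and finishing. Non-binding: lumber (10 unused).
By complementary slackness, y = 0 for the non-binding constraint.
Dual feasibility on the basic columns requires 2·y_carpentry + 2·y_finishing = 26, 5·y_carpentry + 1·y_finishing = 29.
→ y_carpentry = 4 and y_finishing = 9.
Δz = y_carpentry·Δb = 4 × (-1) = -4, so new z* = 784 − 4 = 780.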